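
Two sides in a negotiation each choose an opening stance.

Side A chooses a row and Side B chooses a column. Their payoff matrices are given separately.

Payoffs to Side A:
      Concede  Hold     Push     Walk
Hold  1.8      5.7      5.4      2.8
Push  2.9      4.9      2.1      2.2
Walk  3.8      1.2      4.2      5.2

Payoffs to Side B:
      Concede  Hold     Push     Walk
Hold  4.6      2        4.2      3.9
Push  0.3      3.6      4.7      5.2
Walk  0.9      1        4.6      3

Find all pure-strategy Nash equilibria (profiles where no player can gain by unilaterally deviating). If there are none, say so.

No pure-strategy Nash equilibrium.

Side A against Concede: payoffs 1.8, 2.9, 3.8 → best response Walk.
Side A against Hold: payoffs 5.7, 4.9, 1.2 → best response Hold.
Side A against Push: payoffs 5.4, 2.1, 4.2 → best response Hold.
Side A against Walk: payoffs 2.8, 2.2, 5.2 → best response Walk.
Side B against Hold: payoffs 4.6, 2, 4.2, 3.9 → best response Concede.
Side B against Push: payoffs 0.3, 3.6, 4.7, 5.2 → best response Walk.
Side B against Walk: payoffs 0.9, 1, 4.6, 3 → best response Push.
No profile is a mutual best response for all players.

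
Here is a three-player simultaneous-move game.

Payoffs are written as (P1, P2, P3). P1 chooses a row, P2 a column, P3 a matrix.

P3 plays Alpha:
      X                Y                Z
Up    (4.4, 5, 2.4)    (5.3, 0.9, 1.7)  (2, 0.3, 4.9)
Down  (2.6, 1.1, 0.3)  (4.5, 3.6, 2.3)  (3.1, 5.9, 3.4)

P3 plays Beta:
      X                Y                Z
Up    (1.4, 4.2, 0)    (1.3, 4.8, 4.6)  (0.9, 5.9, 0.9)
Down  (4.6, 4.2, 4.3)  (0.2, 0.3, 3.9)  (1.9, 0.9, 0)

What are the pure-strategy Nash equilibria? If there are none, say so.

Pure-strategy Nash equilibria: (Up, X, Alpha), (Down, X, Beta), (Down, Z, Alpha)

P1 against (X, Alpha): payoffs 4.4, 2.6 → best response Up.
P1 against (X, Beta): payoffs 1.4, 4.6 → best response Down.
P1 against (Y, Alpha): payoffs 5.3, 4.5 → best response Up.
P1 against (Y, Beta): payoffs 1.3, 0.2 → best response Up.
P1 against (Z, Alpha): payoffs 2, 3.1 → best response Down.
P1 against (Z, Beta): payoffs 0.9, 1.9 → best response Down.
P2 against (Up, Alpha): payoffs 5, 0.9, 0.3 → best response X.
P2 against (Up, Beta): payoffs 4.2, 4.8, 5.9 → best response Z.
P2 against (Down, Alpha): payoffs 1.1, 3.6, 5.9 → best response Z.
P2 against (Down, Beta): payoffs 4.2, 0.3, 0.9 → best response X.
P3 against (Up, X): payoffs 2.4, 0 → best response Alpha.
P3 against (Up, Y): payoffs 1.7, 4.6 → best response Beta.
P3 against (Up, Z): payoffs 4.9, 0.9 → best response Alpha.
P3 against (Down, X): payoffs 0.3, 4.3 → best response Beta.
P3 against (Down, Y): payoffs 2.3, 3.9 → best response Beta.
P3 against (Down, Z): payoffs 3.4, 0 → best response Alpha.
Mutual best responses: (Up, X, Alpha); (Down, X, Beta); (Down, Z, Alpha).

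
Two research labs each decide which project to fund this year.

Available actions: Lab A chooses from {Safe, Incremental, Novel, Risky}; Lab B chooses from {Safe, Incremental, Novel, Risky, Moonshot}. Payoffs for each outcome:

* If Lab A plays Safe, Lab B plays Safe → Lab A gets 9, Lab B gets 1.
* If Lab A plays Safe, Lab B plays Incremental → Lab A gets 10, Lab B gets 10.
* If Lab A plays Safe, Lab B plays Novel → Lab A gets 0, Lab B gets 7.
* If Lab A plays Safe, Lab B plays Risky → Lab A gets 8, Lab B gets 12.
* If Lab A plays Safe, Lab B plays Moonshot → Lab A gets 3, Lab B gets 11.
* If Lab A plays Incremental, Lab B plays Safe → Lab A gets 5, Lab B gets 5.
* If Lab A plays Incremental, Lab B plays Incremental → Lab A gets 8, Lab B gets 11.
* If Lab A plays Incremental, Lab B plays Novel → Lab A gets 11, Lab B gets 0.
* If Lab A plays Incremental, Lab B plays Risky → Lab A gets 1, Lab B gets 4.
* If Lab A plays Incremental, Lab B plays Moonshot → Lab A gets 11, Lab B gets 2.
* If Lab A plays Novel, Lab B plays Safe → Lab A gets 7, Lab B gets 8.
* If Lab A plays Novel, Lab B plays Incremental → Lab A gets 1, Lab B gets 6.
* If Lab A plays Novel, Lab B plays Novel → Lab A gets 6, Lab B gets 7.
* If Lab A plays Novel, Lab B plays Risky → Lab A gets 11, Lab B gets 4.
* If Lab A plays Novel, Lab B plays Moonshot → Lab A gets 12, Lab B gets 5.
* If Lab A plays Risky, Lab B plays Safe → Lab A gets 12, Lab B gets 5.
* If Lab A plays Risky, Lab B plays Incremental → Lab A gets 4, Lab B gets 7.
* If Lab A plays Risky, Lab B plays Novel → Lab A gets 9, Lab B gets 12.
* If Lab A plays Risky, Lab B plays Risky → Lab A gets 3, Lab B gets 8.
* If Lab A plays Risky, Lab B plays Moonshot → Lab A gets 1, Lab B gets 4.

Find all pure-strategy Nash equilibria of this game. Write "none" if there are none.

Lab A against Safe: payoffs 9, 5, 7, 12 → best response Risky.
Lab A against Incremental: payoffs 10, 8, 1, 4 → best response Safe.
Lab A against Novel: payoffs 0, 11, 6, 9 → best response Incremental.
Lab A against Risky: payoffs 8, 1, 11, 3 → best response Novel.
Lab A against Moonshot: payoffs 3, 11, 12, 1 → best response Novel.
Lab B against Safe: payoffs 1, 10, 7, 12, 11 → best response Risky.
Lab B against Incremental: payoffs 5, 11, 0, 4, 2 → best response Incremental.
Lab B against Novel: payoffs 8, 6, 7, 4, 5 → best response Safe.
Lab B against Risky: payoffs 5, 7, 12, 8, 4 → best response Novel.
No profile is a mutual best response for all players.

This game has no pure Nash equilibrium.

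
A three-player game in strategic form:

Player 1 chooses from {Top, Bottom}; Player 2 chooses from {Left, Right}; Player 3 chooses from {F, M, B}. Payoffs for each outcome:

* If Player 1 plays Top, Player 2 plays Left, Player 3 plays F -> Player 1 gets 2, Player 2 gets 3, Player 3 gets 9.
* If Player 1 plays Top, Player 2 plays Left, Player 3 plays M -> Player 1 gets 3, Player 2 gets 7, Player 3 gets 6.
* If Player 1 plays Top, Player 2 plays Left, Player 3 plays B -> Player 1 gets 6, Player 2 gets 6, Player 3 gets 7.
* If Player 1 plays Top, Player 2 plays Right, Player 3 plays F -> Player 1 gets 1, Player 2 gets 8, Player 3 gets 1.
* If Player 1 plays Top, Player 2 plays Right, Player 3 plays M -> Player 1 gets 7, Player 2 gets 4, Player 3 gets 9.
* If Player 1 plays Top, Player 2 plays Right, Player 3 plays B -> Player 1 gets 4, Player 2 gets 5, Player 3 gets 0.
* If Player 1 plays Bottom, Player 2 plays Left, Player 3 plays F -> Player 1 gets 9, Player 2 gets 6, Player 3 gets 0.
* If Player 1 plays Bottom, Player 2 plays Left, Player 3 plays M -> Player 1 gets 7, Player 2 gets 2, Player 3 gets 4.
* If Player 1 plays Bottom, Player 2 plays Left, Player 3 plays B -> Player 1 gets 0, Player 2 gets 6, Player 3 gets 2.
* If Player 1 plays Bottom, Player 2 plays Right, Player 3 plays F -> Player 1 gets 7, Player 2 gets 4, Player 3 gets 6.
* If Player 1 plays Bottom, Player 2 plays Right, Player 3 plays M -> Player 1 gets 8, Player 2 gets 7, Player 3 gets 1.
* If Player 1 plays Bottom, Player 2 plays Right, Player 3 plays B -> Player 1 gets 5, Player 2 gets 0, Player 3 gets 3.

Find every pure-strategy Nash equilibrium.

Player 1 against (Left, F): payoffs 2, 9 → best response Bottom.
Player 1 against (Left, M): payoffs 3, 7 → best response Bottom.
Player 1 against (Left, B): payoffs 6, 0 → best response Top.
Player 1 against (Right, F): payoffs 1, 7 → best response Bottom.
Player 1 against (Right, M): payoffs 7, 8 → best response Bottom.
Player 1 against (Right, B): payoffs 4, 5 → best response Bottom.
Player 2 against (Top, F): payoffs 3, 8 → best response Right.
Player 2 against (Top, M): payoffs 7, 4 → best response Left.
Player 2 against (Top, B): payoffs 6, 5 → best response Left.
Player 2 against (Bottom, F): payoffs 6, 4 → best response Left.
Player 2 against (Bottom, M): payoffs 2, 7 → best response Right.
Player 2 against (Bottom, B): payoffs 6, 0 → best response Left.
Player 3 against (Top, Left): payoffs 9, 6, 7 → best response F.
Player 3 against (Top, Right): payoffs 1, 9, 0 → best response M.
Player 3 against (Bottom, Left): payoffs 0, 4, 2 → best response M.
Player 3 against (Bottom, Right): payoffs 6, 1, 3 → best response F.
No profile is a mutual best response for all players.

none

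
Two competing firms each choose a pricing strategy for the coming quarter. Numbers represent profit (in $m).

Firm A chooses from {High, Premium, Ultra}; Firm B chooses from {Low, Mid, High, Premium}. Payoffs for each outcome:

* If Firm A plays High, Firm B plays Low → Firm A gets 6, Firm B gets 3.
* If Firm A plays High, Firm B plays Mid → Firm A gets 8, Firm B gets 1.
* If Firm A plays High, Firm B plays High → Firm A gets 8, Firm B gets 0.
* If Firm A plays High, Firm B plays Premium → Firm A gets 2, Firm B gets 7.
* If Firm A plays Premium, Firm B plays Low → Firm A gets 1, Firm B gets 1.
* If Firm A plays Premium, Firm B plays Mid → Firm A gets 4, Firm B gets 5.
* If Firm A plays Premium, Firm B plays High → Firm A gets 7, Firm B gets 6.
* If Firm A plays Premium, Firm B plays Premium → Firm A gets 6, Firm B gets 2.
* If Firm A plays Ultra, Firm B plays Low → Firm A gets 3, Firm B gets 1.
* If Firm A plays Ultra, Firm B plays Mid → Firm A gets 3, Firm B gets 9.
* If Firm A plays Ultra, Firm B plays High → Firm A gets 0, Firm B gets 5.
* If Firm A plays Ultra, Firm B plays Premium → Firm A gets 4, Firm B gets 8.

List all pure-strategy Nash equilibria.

There is no pure-strategy Nash equilibrium.

Check each profile: it is a Nash equilibrium iff no player can strictly gain by switching unilaterally.
(High, Low): Firm B can switch to Premium (3 → 7). Not NE.
(High, Mid): Firm B can switch to Low (1 → 3). Not NE.
(High, High): Firm B can switch to Low (0 → 3). Not NE.
(High, Premium): Firm A can switch to Premium (2 → 6). Not NE.
(Premium, Low): Firm A can switch to High (1 → 6). Not NE.
(Premium, Mid): Firm A can switch to High (4 → 8). Not NE.
(Premium, High): Firm A can switch to High (7 → 8). Not NE.
(Premium, Premium): Firm B can switch to Mid (2 → 5). Not NE.
(Ultra, Low): Firm A can switch to High (3 → 6). Not NE.
(Ultra, Mid): Firm A can switch to High (3 → 8). Not NE.
(The remaining 2 profiles each have a profitable deviation by the same check.)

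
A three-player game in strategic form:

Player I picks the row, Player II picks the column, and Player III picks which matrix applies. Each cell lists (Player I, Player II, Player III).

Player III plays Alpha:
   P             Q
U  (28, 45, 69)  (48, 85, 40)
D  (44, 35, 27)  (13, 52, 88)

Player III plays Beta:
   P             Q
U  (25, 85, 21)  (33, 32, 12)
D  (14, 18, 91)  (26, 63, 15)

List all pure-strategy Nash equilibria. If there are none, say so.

(U, P, Alpha): Player I can switch to D (28 → 44). Not NE.
(U, P, Beta): Player III can switch to Alpha (21 → 69). Not NE.
(U, Q, Alpha): Player I gets 48, best alternative 13; Player II gets 85, best alternative 45; Player III gets 40, best alternative 12. No profitable deviation — NE.
(U, Q, Beta): Player II can switch to P (32 → 85). Not NE.
(D, P, Alpha): Player II can switch to Q (35 → 52). Not NE.
(D, P, Beta): Player I can switch to U (14 → 25). Not NE.
(D, Q, Alpha): Player I can switch to U (13 → 48). Not NE.
(The remaining 1 profile has a profitable deviation by the same check.)

The unique pure-strategy Nash equilibrium is (U, Q, Alpha).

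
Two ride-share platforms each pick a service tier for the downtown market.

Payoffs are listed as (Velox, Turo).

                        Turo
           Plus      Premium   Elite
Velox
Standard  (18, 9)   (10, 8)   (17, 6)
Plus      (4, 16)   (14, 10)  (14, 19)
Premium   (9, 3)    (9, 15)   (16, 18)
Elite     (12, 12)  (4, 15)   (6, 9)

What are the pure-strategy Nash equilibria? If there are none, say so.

For each player, find the best response to each opponent profile; mutual best responses are the pure NE.
Velox against Plus: payoffs 18, 4, 9, 12 → best response Standard.
Velox against Premium: payoffs 10, 14, 9, 4 → best response Plus.
Velox against Elite: payoffs 17, 14, 16, 6 → best response Standard.
Turo against Standard: payoffs 9, 8, 6 → best response Plus.
Turo against Plus: payoffs 16, 10, 19 → best response Elite.
Turo against Premium: payoffs 3, 15, 18 → best response Elite.
Turo against Elite: payoffs 12, 15, 9 → best response Premium.
Mutual best responses: (Standard, Plus).

Pure NE: (Standard, Plus)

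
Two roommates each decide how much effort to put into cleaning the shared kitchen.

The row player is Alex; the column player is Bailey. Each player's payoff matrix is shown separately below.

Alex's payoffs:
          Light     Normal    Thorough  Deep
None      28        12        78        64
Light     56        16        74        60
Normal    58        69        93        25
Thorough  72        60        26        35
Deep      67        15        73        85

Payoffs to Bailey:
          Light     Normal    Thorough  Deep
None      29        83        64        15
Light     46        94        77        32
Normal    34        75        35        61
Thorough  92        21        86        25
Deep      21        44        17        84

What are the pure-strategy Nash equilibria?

(None, Light): Alex can switch to Light (28 → 56). Not NE.
(None, Normal): Alex can switch to Light (12 → 16). Not NE.
(None, Thorough): Alex can switch to Normal (78 → 93). Not NE.
(None, Deep): Alex can switch to Deep (64 → 85). Not NE.
(Light, Light): Alex can switch to Normal (56 → 58). Not NE.
(Light, Normal): Alex can switch to Normal (16 → 69). Not NE.
(Light, Thorough): Alex can switch to None (74 → 78). Not NE.
(Light, Deep): Alex can switch to None (60 → 64). Not NE.
(Normal, Normal): Alex gets 69, best alternative 60; Bailey gets 75, best alternative 61. No profitable deviation — NE.
(Thorough, Light): Alex gets 72, best alternative 67; Bailey gets 92, best alternative 86. No profitable deviation — NE.
(Deep, Deep): Alex gets 85, best alternative 64; Bailey gets 84, best alternative 44. No profitable deviation — NE.
(The remaining 9 profiles each have a profitable deviation by the same check.)

(Normal, Normal) and (Thorough, Light) and (Deep, Deep)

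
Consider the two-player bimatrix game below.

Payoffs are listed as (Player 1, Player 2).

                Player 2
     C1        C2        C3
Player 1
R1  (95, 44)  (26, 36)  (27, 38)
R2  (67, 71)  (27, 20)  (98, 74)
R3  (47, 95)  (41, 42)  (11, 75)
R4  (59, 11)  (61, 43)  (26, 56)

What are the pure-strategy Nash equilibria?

Player 1 against C1: payoffs 95, 67, 47, 59 → best response R1.
Player 1 against C2: payoffs 26, 27, 41, 61 → best response R4.
Player 1 against C3: payoffs 27, 98, 11, 26 → best response R2.
Player 2 against R1: payoffs 44, 36, 38 → best response C1.
Player 2 against R2: payoffs 71, 20, 74 → best response C3.
Player 2 against R3: payoffs 95, 42, 75 → best response C1.
Player 2 against R4: payoffs 11, 43, 56 → best response C3.
Mutual best responses: (R1, C1); (R2, C3).

The pure Nash equilibria are (R1, C1) and (R2, C3).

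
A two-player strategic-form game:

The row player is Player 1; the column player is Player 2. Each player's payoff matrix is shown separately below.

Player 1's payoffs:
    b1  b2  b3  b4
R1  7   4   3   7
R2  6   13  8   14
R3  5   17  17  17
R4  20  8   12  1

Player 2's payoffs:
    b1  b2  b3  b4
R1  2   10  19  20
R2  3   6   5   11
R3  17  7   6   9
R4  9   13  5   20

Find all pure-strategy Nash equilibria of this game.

(R1, b1): Player 1 can switch to R4 (7 → 20). Not NE.
(R1, b2): Player 1 can switch to R2 (4 → 13). Not NE.
(R1, b3): Player 1 can switch to R2 (3 → 8). Not NE.
(R1, b4): Player 1 can switch to R2 (7 → 14). Not NE.
(R2, b1): Player 1 can switch to R1 (6 → 7). Not NE.
(R2, b2): Player 1 can switch to R3 (13 → 17). Not NE.
(R2, b3): Player 1 can switch to R3 (8 → 17). Not NE.
(R2, b4): Player 1 can switch to R3 (14 → 17). Not NE.
(The remaining 8 profiles each have a profitable deviation by the same check.)

No pure-strategy Nash equilibrium.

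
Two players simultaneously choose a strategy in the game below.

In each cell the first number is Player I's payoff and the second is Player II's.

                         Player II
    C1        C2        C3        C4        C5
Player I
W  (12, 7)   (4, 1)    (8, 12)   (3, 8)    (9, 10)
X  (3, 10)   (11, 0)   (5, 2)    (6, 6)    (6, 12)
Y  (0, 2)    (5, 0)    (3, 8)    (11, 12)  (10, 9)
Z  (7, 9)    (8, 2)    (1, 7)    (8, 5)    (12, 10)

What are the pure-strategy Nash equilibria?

The pure Nash equilibria are (W, C3), (Y, C4), (Z, C5).

Player I against C1: payoffs 12, 3, 0, 7 → best response W.
Player I against C2: payoffs 4, 11, 5, 8 → best response X.
Player I against C3: payoffs 8, 5, 3, 1 → best response W.
Player I against C4: payoffs 3, 6, 11, 8 → best response Y.
Player I against C5: payoffs 9, 6, 10, 12 → best response Z.
Player II against W: payoffs 7, 1, 12, 8, 10 → best response C3.
Player II against X: payoffs 10, 0, 2, 6, 12 → best response C5.
Player II against Y: payoffs 2, 0, 8, 12, 9 → best response C4.
Player II against Z: payoffs 9, 2, 7, 5, 10 → best response C5.
Mutual best responses: (W, C3); (Y, C4); (Z, C5).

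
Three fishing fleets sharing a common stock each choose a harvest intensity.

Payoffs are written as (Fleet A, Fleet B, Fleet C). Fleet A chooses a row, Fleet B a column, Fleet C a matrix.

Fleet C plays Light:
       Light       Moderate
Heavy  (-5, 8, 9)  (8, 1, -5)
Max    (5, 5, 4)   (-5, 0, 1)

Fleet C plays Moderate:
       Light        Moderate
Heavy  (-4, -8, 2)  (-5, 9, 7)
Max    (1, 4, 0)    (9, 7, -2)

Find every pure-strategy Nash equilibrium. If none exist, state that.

(Max, Light, Light)

For each player, find the best response to each opponent profile; mutual best responses are the pure NE.
Fleet A against (Light, Light): payoffs -5, 5 → best response Max.
Fleet A against (Light, Moderate): payoffs -4, 1 → best response Max.
Fleet A against (Moderate, Light): payoffs 8, -5 → best response Heavy.
Fleet A against (Moderate, Moderate): payoffs -5, 9 → best response Max.
Fleet B against (Heavy, Light): payoffs 8, 1 → best response Light.
Fleet B against (Heavy, Moderate): payoffs -8, 9 → best response Moderate.
Fleet B against (Max, Light): payoffs 5, 0 → best response Light.
Fleet B against (Max, Moderate): payoffs 4, 7 → best response Moderate.
Fleet C against (Heavy, Light): payoffs 9, 2 → best response Light.
Fleet C against (Heavy, Moderate): payoffs -5, 7 → best response Moderate.
Fleet C against (Max, Light): payoffs 4, 0 → best response Light.
Fleet C against (Max, Moderate): payoffs 1, -2 → best response Light.
Mutual best responses: (Max, Light, Light).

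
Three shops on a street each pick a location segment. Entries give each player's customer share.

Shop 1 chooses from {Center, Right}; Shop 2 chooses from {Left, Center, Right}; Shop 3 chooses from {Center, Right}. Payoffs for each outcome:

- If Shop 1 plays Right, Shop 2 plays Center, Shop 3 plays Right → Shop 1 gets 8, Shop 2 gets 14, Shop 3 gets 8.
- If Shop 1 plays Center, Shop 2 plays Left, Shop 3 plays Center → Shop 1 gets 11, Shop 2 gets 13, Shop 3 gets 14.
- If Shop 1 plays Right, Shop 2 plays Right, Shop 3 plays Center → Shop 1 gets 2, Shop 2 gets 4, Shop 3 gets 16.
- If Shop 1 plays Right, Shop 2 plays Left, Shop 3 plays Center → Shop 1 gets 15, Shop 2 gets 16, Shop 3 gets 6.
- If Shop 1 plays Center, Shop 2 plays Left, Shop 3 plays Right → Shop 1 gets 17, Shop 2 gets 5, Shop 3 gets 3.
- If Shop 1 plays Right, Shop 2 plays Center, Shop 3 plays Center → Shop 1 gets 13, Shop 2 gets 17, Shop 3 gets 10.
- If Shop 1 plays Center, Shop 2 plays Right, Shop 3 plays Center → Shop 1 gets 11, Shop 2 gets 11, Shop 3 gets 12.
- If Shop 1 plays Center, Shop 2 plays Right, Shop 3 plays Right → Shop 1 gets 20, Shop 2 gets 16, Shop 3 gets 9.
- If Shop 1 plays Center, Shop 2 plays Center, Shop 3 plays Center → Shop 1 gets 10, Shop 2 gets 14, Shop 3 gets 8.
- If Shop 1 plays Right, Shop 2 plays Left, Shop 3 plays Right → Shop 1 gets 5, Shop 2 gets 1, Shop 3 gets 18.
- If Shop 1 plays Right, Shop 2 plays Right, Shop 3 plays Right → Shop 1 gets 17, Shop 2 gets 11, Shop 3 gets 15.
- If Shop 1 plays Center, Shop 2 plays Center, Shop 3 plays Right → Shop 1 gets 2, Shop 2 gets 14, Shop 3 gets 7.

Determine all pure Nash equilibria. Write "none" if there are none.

Shop 1 against (Left, Center): payoffs 11, 15 → best response Right.
Shop 1 against (Left, Right): payoffs 17, 5 → best response Center.
Shop 1 against (Center, Center): payoffs 10, 13 → best response Right.
Shop 1 against (Center, Right): payoffs 2, 8 → best response Right.
Shop 1 against (Right, Center): payoffs 11, 2 → best response Center.
Shop 1 against (Right, Right): payoffs 20, 17 → best response Center.
Shop 2 against (Center, Center): payoffs 13, 14, 11 → best response Center.
Shop 2 against (Center, Right): payoffs 5, 14, 16 → best response Right.
Shop 2 against (Right, Center): payoffs 16, 17, 4 → best response Center.
Shop 2 against (Right, Right): payoffs 1, 14, 11 → best response Center.
Shop 3 against (Center, Left): payoffs 14, 3 → best response Center.
Shop 3 against (Center, Center): payoffs 8, 7 → best response Center.
Shop 3 against (Center, Right): payoffs 12, 9 → best response Center.
Shop 3 against (Right, Left): payoffs 6, 18 → best response Right.
Shop 3 against (Right, Center): payoffs 10, 8 → best response Center.
Shop 3 against (Right, Right): payoffs 16, 15 → best response Center.
Mutual best responses: (Right, Center, Center).

(Right, Center, Center)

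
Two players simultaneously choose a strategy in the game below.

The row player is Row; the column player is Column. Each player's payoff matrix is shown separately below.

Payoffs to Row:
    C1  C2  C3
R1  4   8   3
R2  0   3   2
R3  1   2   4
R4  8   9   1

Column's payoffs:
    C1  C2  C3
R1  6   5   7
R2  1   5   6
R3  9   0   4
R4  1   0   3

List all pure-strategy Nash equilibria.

This game has no pure Nash equilibrium.

Row against C1: payoffs 4, 0, 1, 8 → best response R4.
Row against C2: payoffs 8, 3, 2, 9 → best response R4.
Row against C3: payoffs 3, 2, 4, 1 → best response R3.
Column against R1: payoffs 6, 5, 7 → best response C3.
Column against R2: payoffs 1, 5, 6 → best response C3.
Column against R3: payoffs 9, 0, 4 → best response C1.
Column against R4: payoffs 1, 0, 3 → best response C3.
No profile is a mutual best response for all players.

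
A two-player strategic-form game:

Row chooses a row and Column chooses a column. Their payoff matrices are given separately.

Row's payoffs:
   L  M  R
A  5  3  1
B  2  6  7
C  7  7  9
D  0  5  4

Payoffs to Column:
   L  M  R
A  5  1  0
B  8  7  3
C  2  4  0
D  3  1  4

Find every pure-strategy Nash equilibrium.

Pure NE: (C, M)

Row against L: payoffs 5, 2, 7, 0 → best response C.
Row against M: payoffs 3, 6, 7, 5 → best response C.
Row against R: payoffs 1, 7, 9, 4 → best response C.
Column against A: payoffs 5, 1, 0 → best response L.
Column against B: payoffs 8, 7, 3 → best response L.
Column against C: payoffs 2, 4, 0 → best response M.
Column against D: payoffs 3, 1, 4 → best response R.
Mutual best responses: (C, M).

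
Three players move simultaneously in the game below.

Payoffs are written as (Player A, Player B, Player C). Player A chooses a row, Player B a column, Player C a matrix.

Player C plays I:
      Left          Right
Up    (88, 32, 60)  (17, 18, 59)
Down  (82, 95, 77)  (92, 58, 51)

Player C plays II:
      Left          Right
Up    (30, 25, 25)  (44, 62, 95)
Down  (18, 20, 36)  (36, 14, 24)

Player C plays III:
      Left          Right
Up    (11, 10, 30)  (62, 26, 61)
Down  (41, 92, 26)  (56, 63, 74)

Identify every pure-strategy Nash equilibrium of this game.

The pure Nash equilibria are (Up, Left, I); (Up, Right, II).

(Up, Left, I): Player A gets 88, best alternative 82; Player B gets 32, best alternative 18; Player C gets 60, best alternative 30. No profitable deviation — NE.
(Up, Left, II): Player B can switch to Right (25 → 62). Not NE.
(Up, Left, III): Player A can switch to Down (11 → 41). Not NE.
(Up, Right, I): Player A can switch to Down (17 → 92). Not NE.
(Up, Right, II): Player A gets 44, best alternative 36; Player B gets 62, best alternative 25; Player C gets 95, best alternative 61. No profitable deviation — NE.
(Up, Right, III): Player C can switch to II (61 → 95). Not NE.
(Down, Left, I): Player A can switch to Up (82 → 88). Not NE.
(Down, Left, II): Player A can switch to Up (18 → 30). Not NE.
(Down, Left, III): Player C can switch to I (26 → 77). Not NE.
(Down, Right, I): Player B can switch to Left (58 → 95). Not NE.
(Down, Right, II): Player A can switch to Up (36 → 44). Not NE.
(Down, Right, III): Player A can switch to Up (56 → 62). Not NE.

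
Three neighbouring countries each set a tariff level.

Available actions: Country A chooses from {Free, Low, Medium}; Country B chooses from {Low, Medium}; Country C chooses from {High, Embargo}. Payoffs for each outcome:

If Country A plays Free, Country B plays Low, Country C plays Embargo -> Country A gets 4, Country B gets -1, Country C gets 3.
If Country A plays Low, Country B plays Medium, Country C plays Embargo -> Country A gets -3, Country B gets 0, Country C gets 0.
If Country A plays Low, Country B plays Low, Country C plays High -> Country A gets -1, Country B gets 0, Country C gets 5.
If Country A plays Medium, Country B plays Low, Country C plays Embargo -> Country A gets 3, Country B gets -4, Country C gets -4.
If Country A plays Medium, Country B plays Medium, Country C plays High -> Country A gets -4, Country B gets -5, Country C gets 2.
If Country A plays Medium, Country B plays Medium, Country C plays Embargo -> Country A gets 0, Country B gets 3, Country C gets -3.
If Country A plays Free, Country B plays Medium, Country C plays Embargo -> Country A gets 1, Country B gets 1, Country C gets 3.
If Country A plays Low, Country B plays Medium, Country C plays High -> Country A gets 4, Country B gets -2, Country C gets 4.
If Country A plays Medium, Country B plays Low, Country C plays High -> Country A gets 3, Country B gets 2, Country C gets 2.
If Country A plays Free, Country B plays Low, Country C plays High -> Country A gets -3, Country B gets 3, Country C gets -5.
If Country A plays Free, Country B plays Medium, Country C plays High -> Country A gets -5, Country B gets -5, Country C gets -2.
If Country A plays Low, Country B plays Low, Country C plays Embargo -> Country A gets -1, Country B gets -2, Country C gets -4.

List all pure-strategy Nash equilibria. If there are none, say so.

Mark each player's best response to every combination of opponents' strategies; a profile where every player is best-responding is a pure Nash equilibrium.
Country A against (Low, High): payoffs -3, -1, 3 → best response Medium.
Country A against (Low, Embargo): payoffs 4, -1, 3 → best response Free.
Country A against (Medium, High): payoffs -5, 4, -4 → best response Low.
Country A against (Medium, Embargo): payoffs 1, -3, 0 → best response Free.
Country B against (Free, High): payoffs 3, -5 → best response Low.
Country B against (Free, Embargo): payoffs -1, 1 → best response Medium.
Country B against (Low, High): payoffs 0, -2 → best response Low.
Country B against (Low, Embargo): payoffs -2, 0 → best response Medium.
Country B against (Medium, High): payoffs 2, -5 → best response Low.
Country B against (Medium, Embargo): payoffs -4, 3 → best response Medium.
Country C against (Free, Low): payoffs -5, 3 → best response Embargo.
Country C against (Free, Medium): payoffs -2, 3 → best response Embargo.
Country C against (Low, Low): payoffs 5, -4 → best response High.
Country C against (Low, Medium): payoffs 4, 0 → best response High.
Country C against (Medium, Low): payoffs 2, -4 → best response High.
Country C against (Medium, Medium): payoffs 2, -3 → best response High.
Mutual best responses: (Free, Medium, Embargo); (Medium, Low, High).

Pure-strategy Nash equilibria: (Free, Medium, Embargo) and (Medium, Low, High)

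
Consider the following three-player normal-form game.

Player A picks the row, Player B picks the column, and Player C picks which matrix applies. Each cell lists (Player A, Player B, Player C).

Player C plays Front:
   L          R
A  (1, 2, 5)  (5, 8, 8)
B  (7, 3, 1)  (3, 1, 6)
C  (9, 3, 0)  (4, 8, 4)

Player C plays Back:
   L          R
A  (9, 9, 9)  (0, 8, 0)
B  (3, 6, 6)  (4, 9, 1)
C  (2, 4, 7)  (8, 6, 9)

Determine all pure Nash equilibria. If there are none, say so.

(A, L, Back); (A, R, Front); (C, R, Back)

For each player, find the best response to each opponent profile; mutual best responses are the pure NE.
Player A against (L, Front): payoffs 1, 7, 9 → best response C.
Player A against (L, Back): payoffs 9, 3, 2 → best response A.
Player A against (R, Front): payoffs 5, 3, 4 → best response A.
Player A against (R, Back): payoffs 0, 4, 8 → best response C.
Player B against (A, Front): payoffs 2, 8 → best response R.
Player B against (A, Back): payoffs 9, 8 → best response L.
Player B against (B, Front): payoffs 3, 1 → best response L.
Player B against (B, Back): payoffs 6, 9 → best response R.
Player B against (C, Front): payoffs 3, 8 → best response R.
Player B against (C, Back): payoffs 4, 6 → best response R.
Player C against (A, L): payoffs 5, 9 → best response Back.
Player C against (A, R): payoffs 8, 0 → best response Front.
Player C against (B, L): payoffs 1, 6 → best response Back.
Player C against (B, R): payoffs 6, 1 → best response Front.
Player C against (C, L): payoffs 0, 7 → best response Back.
Player C against (C, R): payoffs 4, 9 → best response Back.
Mutual best responses: (A, L, Back); (A, R, Front); (C, R, Back).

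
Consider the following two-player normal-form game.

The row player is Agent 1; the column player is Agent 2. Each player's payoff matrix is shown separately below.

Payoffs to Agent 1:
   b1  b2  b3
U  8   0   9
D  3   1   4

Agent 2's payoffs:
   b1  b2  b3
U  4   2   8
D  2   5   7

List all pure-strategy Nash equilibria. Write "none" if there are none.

(U, b3)

(U, b1): Agent 2 can switch to b3 (4 → 8). Not NE.
(U, b2): Agent 1 can switch to D (0 → 1). Not NE.
(U, b3): Agent 1 gets 9, best alternative 4; Agent 2 gets 8, best alternative 4. No profitable deviation — NE.
(D, b1): Agent 1 can switch to U (3 → 8). Not NE.
(D, b2): Agent 2 can switch to b3 (5 → 7). Not NE.
(D, b3): Agent 1 can switch to U (4 → 9). Not NE.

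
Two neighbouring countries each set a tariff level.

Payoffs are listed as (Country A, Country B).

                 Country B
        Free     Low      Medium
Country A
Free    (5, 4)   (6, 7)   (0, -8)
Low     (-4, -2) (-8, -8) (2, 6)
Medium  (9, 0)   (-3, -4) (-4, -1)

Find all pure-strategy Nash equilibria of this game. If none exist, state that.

Pure-strategy Nash equilibria: (Free, Low); (Low, Medium); (Medium, Free)

Country A against Free: payoffs 5, -4, 9 → best response Medium.
Country A against Low: payoffs 6, -8, -3 → best response Free.
Country A against Medium: payoffs 0, 2, -4 → best response Low.
Country B against Free: payoffs 4, 7, -8 → best response Low.
Country B against Low: payoffs -2, -8, 6 → best response Medium.
Country B against Medium: payoffs 0, -4, -1 → best response Free.
Mutual best responses: (Free, Low); (Low, Medium); (Medium, Free).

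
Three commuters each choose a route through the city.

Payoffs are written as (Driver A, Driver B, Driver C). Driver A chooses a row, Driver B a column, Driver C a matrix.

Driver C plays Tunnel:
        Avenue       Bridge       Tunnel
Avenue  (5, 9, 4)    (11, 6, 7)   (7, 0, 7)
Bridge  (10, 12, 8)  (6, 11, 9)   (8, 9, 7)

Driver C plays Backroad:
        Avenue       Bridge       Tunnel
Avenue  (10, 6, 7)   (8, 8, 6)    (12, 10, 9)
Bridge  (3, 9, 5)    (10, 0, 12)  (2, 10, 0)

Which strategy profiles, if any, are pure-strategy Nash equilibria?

Driver A against (Avenue, Tunnel): payoffs 5, 10 → best response Bridge.
Driver A against (Avenue, Backroad): payoffs 10, 3 → best response Avenue.
Driver A against (Bridge, Tunnel): payoffs 11, 6 → best response Avenue.
Driver A against (Bridge, Backroad): payoffs 8, 10 → best response Bridge.
Driver A against (Tunnel, Tunnel): payoffs 7, 8 → best response Bridge.
Driver A against (Tunnel, Backroad): payoffs 12, 2 → best response Avenue.
Driver B against (Avenue, Tunnel): payoffs 9, 6, 0 → best response Avenue.
Driver B against (Avenue, Backroad): payoffs 6, 8, 10 → best response Tunnel.
Driver B against (Bridge, Tunnel): payoffs 12, 11, 9 → best response Avenue.
Driver B against (Bridge, Backroad): payoffs 9, 0, 10 → best response Tunnel.
Driver C against (Avenue, Avenue): payoffs 4, 7 → best response Backroad.
Driver C against (Avenue, Bridge): payoffs 7, 6 → best response Tunnel.
Driver C against (Avenue, Tunnel): payoffs 7, 9 → best response Backroad.
Driver C against (Bridge, Avenue): payoffs 8, 5 → best response Tunnel.
Driver C against (Bridge, Bridge): payoffs 9, 12 → best response Backroad.
Driver C against (Bridge, Tunnel): payoffs 7, 0 → best response Tunnel.
Mutual best responses: (Avenue, Tunnel, Backroad); (Bridge, Avenue, Tunnel).

The pure Nash equilibria are (Avenue, Tunnel, Backroad) and (Bridge, Avenue, Tunnel).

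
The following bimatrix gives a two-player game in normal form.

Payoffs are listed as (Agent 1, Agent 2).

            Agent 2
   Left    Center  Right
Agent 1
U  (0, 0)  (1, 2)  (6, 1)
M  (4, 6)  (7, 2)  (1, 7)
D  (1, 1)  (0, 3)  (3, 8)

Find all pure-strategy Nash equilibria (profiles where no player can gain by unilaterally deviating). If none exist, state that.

(U, Left): Agent 1 can switch to M (0 → 4). Not NE.
(U, Center): Agent 1 can switch to M (1 → 7). Not NE.
(U, Right): Agent 2 can switch to Center (1 → 2). Not NE.
(M, Left): Agent 2 can switch to Right (6 → 7). Not NE.
(M, Center): Agent 2 can switch to Left (2 → 6). Not NE.
(M, Right): Agent 1 can switch to U (1 → 6). Not NE.
(The remaining 3 profiles each have a profitable deviation by the same check.)

There is no pure-strategy Nash equilibrium.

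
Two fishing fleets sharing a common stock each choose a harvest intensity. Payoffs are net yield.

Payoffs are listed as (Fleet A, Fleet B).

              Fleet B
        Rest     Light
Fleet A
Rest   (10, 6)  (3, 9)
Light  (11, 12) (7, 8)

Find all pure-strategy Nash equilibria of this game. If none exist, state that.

Fleet A against Rest: payoffs 10, 11 → best response Light.
Fleet A against Light: payoffs 3, 7 → best response Light.
Fleet B against Rest: payoffs 6, 9 → best response Light.
Fleet B against Light: payoffs 12, 8 → best response Rest.
Mutual best responses: (Light, Rest).

The unique pure-strategy Nash equilibrium is (Light, Rest).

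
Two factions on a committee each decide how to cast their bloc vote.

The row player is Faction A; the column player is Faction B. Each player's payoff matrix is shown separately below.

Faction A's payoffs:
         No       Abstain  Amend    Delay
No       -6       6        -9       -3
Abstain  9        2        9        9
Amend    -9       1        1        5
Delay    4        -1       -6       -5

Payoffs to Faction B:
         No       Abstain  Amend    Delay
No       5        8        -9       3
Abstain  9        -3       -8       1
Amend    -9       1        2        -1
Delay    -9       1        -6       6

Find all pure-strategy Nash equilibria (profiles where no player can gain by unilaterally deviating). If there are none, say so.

Check each profile: it is a Nash equilibrium iff no player can strictly gain by switching unilaterally.
(No, No): Faction A can switch to Abstain (-6 → 9). Not NE.
(No, Abstain): Faction A gets 6, best alternative 2; Faction B gets 8, best alternative 5. No profitable deviation — NE.
(No, Amend): Faction A can switch to Abstain (-9 → 9). Not NE.
(No, Delay): Faction A can switch to Abstain (-3 → 9). Not NE.
(Abstain, No): Faction A gets 9, best alternative 4; Faction B gets 9, best alternative 1. No profitable deviation — NE.
(Abstain, Abstain): Faction A can switch to No (2 → 6). Not NE.
(Abstain, Amend): Faction B can switch to No (-8 → 9). Not NE.
(Abstain, Delay): Faction B can switch to No (1 → 9). Not NE.
(The remaining 8 profiles each have a profitable deviation by the same check.)

The pure Nash equilibria are (No, Abstain) and (Abstain, No).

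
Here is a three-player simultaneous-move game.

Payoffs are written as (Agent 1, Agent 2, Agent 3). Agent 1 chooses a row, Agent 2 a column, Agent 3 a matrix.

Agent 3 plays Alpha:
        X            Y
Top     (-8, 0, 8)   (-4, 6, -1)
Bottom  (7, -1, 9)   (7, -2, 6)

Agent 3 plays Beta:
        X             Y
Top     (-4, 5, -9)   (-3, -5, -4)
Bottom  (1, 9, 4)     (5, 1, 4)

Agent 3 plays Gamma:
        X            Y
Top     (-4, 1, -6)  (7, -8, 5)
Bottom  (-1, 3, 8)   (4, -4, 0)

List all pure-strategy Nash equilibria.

(Bottom, X, Alpha)

(Top, X, Alpha): Agent 1 can switch to Bottom (-8 → 7). Not NE.
(Top, X, Beta): Agent 1 can switch to Bottom (-4 → 1). Not NE.
(Top, X, Gamma): Agent 1 can switch to Bottom (-4 → -1). Not NE.
(Top, Y, Alpha): Agent 1 can switch to Bottom (-4 → 7). Not NE.
(Top, Y, Beta): Agent 1 can switch to Bottom (-3 → 5). Not NE.
(Top, Y, Gamma): Agent 2 can switch to X (-8 → 1). Not NE.
(Bottom, X, Alpha): Agent 1 gets 7, best alternative -8; Agent 2 gets -1, best alternative -2; Agent 3 gets 9, best alternative 8. No profitable deviation — NE.
(The remaining 5 profiles each have a profitable deviation by the same check.)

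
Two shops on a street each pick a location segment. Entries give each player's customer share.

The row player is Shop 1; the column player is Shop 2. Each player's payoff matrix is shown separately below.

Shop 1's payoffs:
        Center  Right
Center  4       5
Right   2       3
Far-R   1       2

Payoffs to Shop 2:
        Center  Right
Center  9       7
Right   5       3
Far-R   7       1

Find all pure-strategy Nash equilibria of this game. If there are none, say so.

Pure NE: (Center, Center)

Shop 1 against Center: payoffs 4, 2, 1 → best response Center.
Shop 1 against Right: payoffs 5, 3, 2 → best response Center.
Shop 2 against Center: payoffs 9, 7 → best response Center.
Shop 2 against Right: payoffs 5, 3 → best response Center.
Shop 2 against Far-R: payoffs 7, 1 → best response Center.
Mutual best responses: (Center, Center).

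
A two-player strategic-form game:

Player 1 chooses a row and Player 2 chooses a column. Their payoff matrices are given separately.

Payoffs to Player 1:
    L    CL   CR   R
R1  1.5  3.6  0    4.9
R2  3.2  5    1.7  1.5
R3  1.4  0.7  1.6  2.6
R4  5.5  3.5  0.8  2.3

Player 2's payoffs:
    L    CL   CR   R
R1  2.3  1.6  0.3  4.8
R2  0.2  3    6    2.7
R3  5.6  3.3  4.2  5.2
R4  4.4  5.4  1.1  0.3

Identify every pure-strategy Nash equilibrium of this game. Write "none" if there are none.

(R1, L): Player 1 can switch to R2 (1.5 → 3.2). Not NE.
(R1, CL): Player 1 can switch to R2 (3.6 → 5). Not NE.
(R1, CR): Player 1 can switch to R2 (0 → 1.7). Not NE.
(R1, R): Player 1 gets 4.9, best alternative 2.6; Player 2 gets 4.8, best alternative 2.3. No profitable deviation — NE.
(R2, L): Player 1 can switch to R4 (3.2 → 5.5). Not NE.
(R2, CL): Player 2 can switch to CR (3 → 6). Not NE.
(R2, CR): Player 1 gets 1.7, best alternative 1.6; Player 2 gets 6, best alternative 3. No profitable deviation — NE.
(R2, R): Player 1 can switch to R1 (1.5 → 4.9). Not NE.
(R3, L): Player 1 can switch to R1 (1.4 → 1.5). Not NE.
(R3, CL): Player 1 can switch to R1 (0.7 → 3.6). Not NE.
(R3, CR): Player 1 can switch to R2 (1.6 → 1.7). Not NE.
(R3, R): Player 1 can switch to R1 (2.6 → 4.9). Not NE.
(R4, L): Player 2 can switch to CL (4.4 → 5.4). Not NE.
(R4, CL): Player 1 can switch to R1 (3.5 → 3.6). Not NE.
(The remaining 2 profiles each have a profitable deviation by the same check.)

Pure-strategy Nash equilibria: (R1, R), (R2, CR)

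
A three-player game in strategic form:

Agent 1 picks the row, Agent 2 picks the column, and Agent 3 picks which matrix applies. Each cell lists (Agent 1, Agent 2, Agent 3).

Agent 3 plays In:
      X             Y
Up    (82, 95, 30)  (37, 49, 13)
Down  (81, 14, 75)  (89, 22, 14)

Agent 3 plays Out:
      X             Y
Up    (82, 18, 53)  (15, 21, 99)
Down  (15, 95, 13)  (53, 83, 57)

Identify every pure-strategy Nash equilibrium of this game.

Agent 1 against (X, In): payoffs 82, 81 → best response Up.
Agent 1 against (X, Out): payoffs 82, 15 → best response Up.
Agent 1 against (Y, In): payoffs 37, 89 → best response Down.
Agent 1 against (Y, Out): payoffs 15, 53 → best response Down.
Agent 2 against (Up, In): payoffs 95, 49 → best response X.
Agent 2 against (Up, Out): payoffs 18, 21 → best response Y.
Agent 2 against (Down, In): payoffs 14, 22 → best response Y.
Agent 2 against (Down, Out): payoffs 95, 83 → best response X.
Agent 3 against (Up, X): payoffs 30, 53 → best response Out.
Agent 3 against (Up, Y): payoffs 13, 99 → best response Out.
Agent 3 against (Down, X): payoffs 75, 13 → best response In.
Agent 3 against (Down, Y): payoffs 14, 57 → best response Out.
No profile is a mutual best response for all players.

No pure-strategy Nash equilibrium.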